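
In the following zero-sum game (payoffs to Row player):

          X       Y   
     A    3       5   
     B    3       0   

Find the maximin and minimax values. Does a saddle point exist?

Maximin = 3, Minimax = 3, Saddle: True

Work:
Row minimums: [3, 0] → maximin = 3
Column maximums: [3, 5] → minimax = 3
Saddle point exists! Game value = 3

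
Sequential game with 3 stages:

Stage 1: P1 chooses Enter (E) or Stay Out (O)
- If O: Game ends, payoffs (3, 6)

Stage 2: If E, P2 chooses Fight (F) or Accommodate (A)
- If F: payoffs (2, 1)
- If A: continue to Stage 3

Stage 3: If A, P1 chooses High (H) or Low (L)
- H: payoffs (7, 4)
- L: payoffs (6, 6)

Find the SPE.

SPE: (E, A, H); Outcome (7, 4)

Work:
Stage 3: P1 chooses H (7 vs 6)
Stage 2: P2: F->1, A->4 (anticipating H). Choose A
Stage 1: P1: O->3, E->7 (anticipating A, H). Choose E
SPE path: E -> A -> H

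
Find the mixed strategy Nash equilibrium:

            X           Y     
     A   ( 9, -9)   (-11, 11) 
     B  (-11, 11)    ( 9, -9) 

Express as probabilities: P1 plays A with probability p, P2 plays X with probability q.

p = 0.5, q = 0.5

Work:
Find probabilities that make opponent indifferent:
P2 chooses q to make P1 indifferent between A and B
P1 chooses p to make P2 indifferent between X and Y
Mixed NE: P1 plays (A: 0.5, B: 0.5), P2 plays (X: 0.5, Y: 0.5)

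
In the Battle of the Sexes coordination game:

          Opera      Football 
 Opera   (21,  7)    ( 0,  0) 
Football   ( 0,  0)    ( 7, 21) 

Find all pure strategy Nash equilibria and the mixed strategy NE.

Pure NE: (Opera, Opera) and (Football, Football); Mixed NE: p = 0.75, q = 0.25

Work:
Check pure NE:
(Opera, Opera): (21, 7) - no unilateral deviation beneficial
(Football, Football): (7, 21) - no unilateral deviation beneficial
Mixed NE: P1 plays Opera with p = 0.75, P2 plays Opera with q = 0.25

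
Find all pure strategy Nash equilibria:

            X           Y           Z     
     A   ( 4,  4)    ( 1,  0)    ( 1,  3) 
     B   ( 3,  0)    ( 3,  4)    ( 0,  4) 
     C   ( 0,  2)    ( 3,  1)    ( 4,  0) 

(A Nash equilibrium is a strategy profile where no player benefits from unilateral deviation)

Nash equilibrium: (A, X), (B, Y)

Work:
Best responses:
  P1 vs X: payoffs [4, 3, 0] → best response A (payoff 4)
  P1 vs Y: payoffs [1, 3, 3] → best response B/C (payoff 3)
  P1 vs Z: payoffs [1, 0, 4] → best response C (payoff 4)
  P2 vs A: payoffs [4, 0, 3] → best response X (payoff 4)
  P2 vs B: payoffs [0, 4, 4] → best response Y/Z (payoff 4)
  P2 vs C: payoffs [2, 1, 0] → best response X (payoff 2)
Mutual best responses: (A,X), (B,Y) → Nash equilibria.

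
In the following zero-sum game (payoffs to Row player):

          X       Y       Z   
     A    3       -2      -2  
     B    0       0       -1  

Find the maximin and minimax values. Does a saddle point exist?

Maximin = -1, Minimax = -1, Saddle: True

Work:
Row minimums: [-2, -1] → maximin = -1
Column maximums: [3, 0, -1] → minimax = -1
Saddle point exists! Game value = -1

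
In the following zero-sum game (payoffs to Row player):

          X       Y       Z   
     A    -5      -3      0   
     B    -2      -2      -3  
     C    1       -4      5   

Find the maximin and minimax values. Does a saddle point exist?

Maximin = -3, Minimax = -2, Saddle: False

Work:
Row minimums: [-5, -3, -4] → maximin = -3
Column maximums: [1, -2, 5] → minimax = -2
No saddle point (maximin ≠ minimax). Mixed strategy needed.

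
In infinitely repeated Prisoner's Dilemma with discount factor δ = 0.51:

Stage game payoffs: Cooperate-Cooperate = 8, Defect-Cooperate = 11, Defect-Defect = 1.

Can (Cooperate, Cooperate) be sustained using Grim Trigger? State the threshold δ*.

δ* = 0.3; since δ = 0.51 ≥ 0.3, cooperation can be sustained

Work:
For Grim Trigger:
Cooperate forever: 8/(1-δ)
Defect then punished: 11 + 1·δ/(1-δ)
Need: 8/(1-δ) ≥ 11 + 1·δ/(1-δ)
Solving: δ ≥ (T-R)/(T-P) = (11-8)/(11-1) = 0.3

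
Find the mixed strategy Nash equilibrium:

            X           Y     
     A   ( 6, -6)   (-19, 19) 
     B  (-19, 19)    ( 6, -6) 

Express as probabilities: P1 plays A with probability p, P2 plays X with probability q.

p = 0.5, q = 0.5

Work:
Find probabilities that make opponent indifferent:
P2 chooses q to make P1 indifferent between A and B
P1 chooses p to make P2 indifferent between X and Y
Mixed NE: P1 plays (A: 0.5, B: 0.5), P2 plays (X: 0.5, Y: 0.5)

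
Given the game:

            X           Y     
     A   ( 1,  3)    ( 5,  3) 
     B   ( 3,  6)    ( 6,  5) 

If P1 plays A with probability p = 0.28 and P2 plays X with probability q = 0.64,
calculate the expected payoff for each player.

E[P1] = 3.6208, E[P2] = 4.9008

Work:
E[P1] = p·q·π₁(A,X) + p·(1-q)·π₁(A,Y) + (1-p)·q·π₁(B,X) + (1-p)·(1-q)·π₁(B,Y)
= 0.28·0.64·1 + 0.28·0.36·5 + 0.72·0.64·3 + 0.72·0.36·6
= 3.6208

E[P2] = 4.9008 (similar calculation)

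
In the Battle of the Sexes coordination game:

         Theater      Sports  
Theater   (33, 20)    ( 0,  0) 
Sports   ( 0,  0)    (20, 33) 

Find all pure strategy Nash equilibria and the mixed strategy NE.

Pure NE: (Theater, Theater) and (Sports, Sports); Mixed NE: p = 0.6226, q = 0.3774

Work:
Check pure NE:
(Theater, Theater): (33, 20) - no unilateral deviation beneficial
(Sports, Sports): (20, 33) - no unilateral deviation beneficial
Mixed NE: P1 plays Theater with p = 0.6226, P2 plays Theater with q = 0.3774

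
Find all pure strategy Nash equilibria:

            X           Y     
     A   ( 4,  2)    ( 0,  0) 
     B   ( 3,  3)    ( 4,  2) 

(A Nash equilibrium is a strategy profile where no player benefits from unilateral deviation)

Nash equilibrium: (A, X)

Work:
Best responses:
  P1 vs X: payoffs [4, 3] → best response A (payoff 4)
  P1 vs Y: payoffs [0, 4] → best response B (payoff 4)
  P2 vs A: payoffs [2, 0] → best response X (payoff 2)
  P2 vs B: payoffs [3, 2] → best response X (payoff 3)
Mutual best responses: (A,X) → Nash equilibria.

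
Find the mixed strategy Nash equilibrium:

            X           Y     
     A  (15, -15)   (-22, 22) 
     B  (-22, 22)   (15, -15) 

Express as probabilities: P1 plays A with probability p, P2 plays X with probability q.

p = 0.5, q = 0.5

Work:
Find probabilities that make opponent indifferent:
P2 chooses q to make P1 indifferent between A and B
P1 chooses p to make P2 indifferent between X and Y
Mixed NE: P1 plays (A: 0.5, B: 0.5), P2 plays (X: 0.5, Y: 0.5)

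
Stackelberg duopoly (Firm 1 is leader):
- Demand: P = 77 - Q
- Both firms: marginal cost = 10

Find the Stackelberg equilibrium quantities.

q₁* (leader) = 33.5, q₂* (follower) = 16.75

Work:
Follower's reaction: q₂ = (a - c - q₁)/2
Leader substitutes: π₁ = q₁·(a - q₁ - (a-c-q₁)/2 - c)
FOC: q₁* = (77 - 10)/2 = 33.50
Then: q₂* = (77 - 10 - 33.5)/2 = 16.75
Leader has first-mover advantage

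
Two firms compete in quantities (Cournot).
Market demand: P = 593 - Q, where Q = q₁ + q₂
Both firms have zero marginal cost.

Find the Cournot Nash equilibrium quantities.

q₁* = q₂* = 197.67; P* = 197.67

Work:
Profit: π_i = P·q_i = (a - q_i - q_j)·q_i
FOC: ∂π_i/∂q_i = a - 2q_i - q_j = 0
Reaction function: q_i = (593 - q_j)/2
Symmetry: q* = 593/3 = 197.67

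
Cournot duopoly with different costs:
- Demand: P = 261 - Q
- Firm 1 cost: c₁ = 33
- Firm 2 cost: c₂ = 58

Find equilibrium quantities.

q₁* = 84.33, q₂* = 59.33

Work:
Reaction: q₁ = (261 - 33 - q₂)/2
Reaction: q₂ = (261 - 58 - q₁)/2
Solve simultaneously:
q₁* = (261 - 2×33 + 58)/3 = 84.33
q₂* = (261 - 2×58 + 33)/3 = 59.33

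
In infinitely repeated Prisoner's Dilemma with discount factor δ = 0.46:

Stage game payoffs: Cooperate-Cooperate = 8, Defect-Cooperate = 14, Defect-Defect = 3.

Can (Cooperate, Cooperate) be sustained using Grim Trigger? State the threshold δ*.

δ* = 0.5455; since δ = 0.46 < 0.5455, cooperation cannot be sustained

Work:
For Grim Trigger:
Cooperate forever: 8/(1-δ)
Defect then punished: 14 + 3·δ/(1-δ)
Need: 8/(1-δ) ≥ 14 + 3·δ/(1-δ)
Solving: δ ≥ (T-R)/(T-P) = (14-8)/(14-3) = 0.5455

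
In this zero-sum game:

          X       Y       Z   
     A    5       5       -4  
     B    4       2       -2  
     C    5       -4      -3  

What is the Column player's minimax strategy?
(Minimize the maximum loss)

Column should play Z, value = -2

Work:
Column player minimizes Row's maximum payoff:
Column X: max payoff to Row = 5
Column Y: max payoff to Row = 5
Column Z: max payoff to Row = -2
Minimum is -2, achieved by column Z.
Minimax strategy: Z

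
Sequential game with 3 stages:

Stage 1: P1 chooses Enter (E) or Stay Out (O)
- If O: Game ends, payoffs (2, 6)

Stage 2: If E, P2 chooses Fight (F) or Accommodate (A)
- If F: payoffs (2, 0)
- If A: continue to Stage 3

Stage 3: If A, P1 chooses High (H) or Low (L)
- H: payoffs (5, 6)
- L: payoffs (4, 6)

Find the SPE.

SPE: (E, A, H); Outcome (5, 6)

Work:
Stage 3: P1 chooses H (5 vs 4)
Stage 2: P2: F->0, A->6 (anticipating H). Choose A
Stage 1: P1: O->2, E->5 (anticipating A, H). Choose E
SPE path: E -> A -> H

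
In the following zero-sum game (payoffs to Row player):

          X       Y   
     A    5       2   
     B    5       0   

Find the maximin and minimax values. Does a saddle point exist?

Maximin = 2, Minimax = 2, Saddle: True

Work:
Row minimums: [2, 0] → maximin = 2
Column maximums: [5, 2] → minimax = 2
Saddle point exists! Game value = 2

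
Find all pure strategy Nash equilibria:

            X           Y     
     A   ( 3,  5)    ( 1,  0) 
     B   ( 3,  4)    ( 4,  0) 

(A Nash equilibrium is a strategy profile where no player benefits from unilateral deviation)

Nash equilibrium: (A, X), (B, X)

Work:
Best responses:
  P1 vs X: payoffs [3, 3] → best response A/B (payoff 3)
  P1 vs Y: payoffs [1, 4] → best response B (payoff 4)
  P2 vs A: payoffs [5, 0] → best response X (payoff 5)
  P2 vs B: payoffs [4, 0] → best response X (payoff 4)
Mutual best responses: (A,X), (B,X) → Nash equilibria.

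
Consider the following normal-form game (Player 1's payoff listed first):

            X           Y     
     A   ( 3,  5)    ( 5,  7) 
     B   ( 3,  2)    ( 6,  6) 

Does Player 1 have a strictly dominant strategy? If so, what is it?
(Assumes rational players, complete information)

No strictly dominant strategy exists for Player 1

Work:
A strategy strictly dominates another if it gives a strictly higher payoff against every opponent action. Compare each pair of P1's strategies column-by-column:
  A vs B: [3 vs 3, 5 vs 6] → A does not strictly dominate B (column X: 3 ≤ 3)
  B vs A: [3 vs 3, 6 vs 5] → B does not strictly dominate A (column X: 3 ≤ 3)
No single strategy strictly dominates all others → no strictly dominant strategy.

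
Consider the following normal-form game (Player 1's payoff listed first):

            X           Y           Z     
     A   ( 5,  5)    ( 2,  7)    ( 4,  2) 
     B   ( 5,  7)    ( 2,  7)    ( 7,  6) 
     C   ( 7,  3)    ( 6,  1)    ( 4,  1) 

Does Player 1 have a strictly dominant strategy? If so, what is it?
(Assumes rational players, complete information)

No strictly dominant strategy exists for Player 1

Work:
A strategy strictly dominates another if it gives a strictly higher payoff against every opponent action. Compare each pair of P1's strategies column-by-column:
  A vs B: [5 vs 5, 2 vs 2, 4 vs 7] → A does not strictly dominate B (column X: 5 ≤ 5)
  A vs C: [5 vs 7, 2 vs 6, 4 vs 4] → A does not strictly dominate C (column X: 5 ≤ 7)
  B vs A: [5 vs 5, 2 vs 2, 7 vs 4] → B does not strictly dominate A (column X: 5 ≤ 5)
  B vs C: [5 vs 7, 2 vs 6, 7 vs 4] → B does not strictly dominate C (column X: 5 ≤ 7)
  C vs A: [7 vs 5, 6 vs 2, 4 vs 4] → C does not strictly dominate A (column Z: 4 ≤ 4)
  C vs B: [7 vs 5, 6 vs 2, 4 vs 7] → C does not strictly dominate B (column Z: 4 ≤ 7)
No single strategy strictly dominates all others → no strictly dominant strategy.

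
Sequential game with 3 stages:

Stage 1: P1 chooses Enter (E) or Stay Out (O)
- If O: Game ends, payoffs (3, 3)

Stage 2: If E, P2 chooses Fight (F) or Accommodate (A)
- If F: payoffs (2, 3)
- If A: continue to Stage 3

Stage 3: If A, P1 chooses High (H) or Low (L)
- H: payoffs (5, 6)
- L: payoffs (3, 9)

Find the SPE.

SPE: (E, A, H); Outcome (5, 6)

Work:
Stage 3: P1 chooses H (5 vs 3)
Stage 2: P2: F->3, A->6 (anticipating H). Choose A
Stage 1: P1: O->3, E->5 (anticipating A, H). Choose E
SPE path: E -> A -> H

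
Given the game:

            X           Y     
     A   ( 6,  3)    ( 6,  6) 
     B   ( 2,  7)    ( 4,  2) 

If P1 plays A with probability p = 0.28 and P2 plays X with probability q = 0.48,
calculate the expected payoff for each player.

E[P1] = 3.8688, E[P2] = 4.4448

Work:
E[P1] = p·q·π₁(A,X) + p·(1-q)·π₁(A,Y) + (1-p)·q·π₁(B,X) + (1-p)·(1-q)·π₁(B,Y)
= 0.28·0.48·6 + 0.28·0.52·6 + 0.72·0.48·2 + 0.72·0.52·4
= 3.8688

E[P2] = 4.4448 (similar calculation)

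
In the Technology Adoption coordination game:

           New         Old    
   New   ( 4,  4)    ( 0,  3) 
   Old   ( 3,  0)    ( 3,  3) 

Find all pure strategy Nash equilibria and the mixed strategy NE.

Pure NE: (New, New) and (Old, Old); Mixed NE: p = 0.75, q = 0.75

Work:
Check pure NE:
(New, New): (4, 4) - no unilateral deviation beneficial
(Old, Old): (3, 3) - no unilateral deviation beneficial
Mixed NE: P1 plays New with p = 0.75, P2 plays New with q = 0.75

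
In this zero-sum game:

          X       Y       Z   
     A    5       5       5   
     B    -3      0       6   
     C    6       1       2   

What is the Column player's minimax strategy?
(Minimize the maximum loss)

Column should play Y, value = 5

Work:
Column player minimizes Row's maximum payoff:
Column X: max payoff to Row = 6
Column Y: max payoff to Row = 5
Column Z: max payoff to Row = 6
Minimum is 5, achieved by column Y.
Minimax strategy: Y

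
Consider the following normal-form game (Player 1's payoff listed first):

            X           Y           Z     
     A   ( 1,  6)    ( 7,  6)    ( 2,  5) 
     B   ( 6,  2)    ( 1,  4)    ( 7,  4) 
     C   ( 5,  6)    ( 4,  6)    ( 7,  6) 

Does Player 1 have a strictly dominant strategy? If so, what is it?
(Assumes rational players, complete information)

No strictly dominant strategy exists for Player 1

Work:
A strategy strictly dominates another if it gives a strictly higher payoff against every opponent action. Compare each pair of P1's strategies column-by-column:
  A vs B: [1 vs 6, 7 vs 1, 2 vs 7] → A does not strictly dominate B (column X: 1 ≤ 6)
  A vs C: [1 vs 5, 7 vs 4, 2 vs 7] → A does not strictly dominate C (column X: 1 ≤ 5)
  B vs A: [6 vs 1, 1 vs 7, 7 vs 2] → B does not strictly dominate A (column Y: 1 ≤ 7)
  B vs C: [6 vs 5, 1 vs 4, 7 vs 7] → B does not strictly dominate C (column Y: 1 ≤ 4)
  C vs A: [5 vs 1, 4 vs 7, 7 vs 2] → C does not strictly dominate A (column Y: 4 ≤ 7)
  C vs B: [5 vs 6, 4 vs 1, 7 vs 7] → C does not strictly dominate B (column X: 5 ≤ 6)
No single strategy strictly dominates all others → no strictly dominant strategy.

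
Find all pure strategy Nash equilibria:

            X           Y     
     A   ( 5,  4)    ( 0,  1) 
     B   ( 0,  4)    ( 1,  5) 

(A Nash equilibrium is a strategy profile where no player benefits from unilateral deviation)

Nash equilibrium: (A, X), (B, Y)

Work:
Best responses:
  P1 vs X: payoffs [5, 0] → best response A (payoff 5)
  P1 vs Y: payoffs [0, 1] → best response B (payoff 1)
  P2 vs A: payoffs [4, 1] → best response X (payoff 4)
  P2 vs B: payoffs [4, 5] → best response Y (payoff 5)
Mutual best responses: (A,X), (B,Y) → Nash equilibria.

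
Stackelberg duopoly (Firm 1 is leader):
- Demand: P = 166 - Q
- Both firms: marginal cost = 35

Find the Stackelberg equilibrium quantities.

q₁* (leader) = 65.5, q₂* (follower) = 32.75

Work:
Follower's reaction: q₂ = (a - c - q₁)/2
Leader substitutes: π₁ = q₁·(a - q₁ - (a-c-q₁)/2 - c)
FOC: q₁* = (166 - 35)/2 = 65.50
Then: q₂* = (166 - 35 - 65.5)/2 = 32.75
Leader has first-mover advantage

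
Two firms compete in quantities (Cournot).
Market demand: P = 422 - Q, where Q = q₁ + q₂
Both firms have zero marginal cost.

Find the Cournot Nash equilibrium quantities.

q₁* = q₂* = 140.67; P* = 140.67

Work:
Profit: π_i = P·q_i = (a - q_i - q_j)·q_i
FOC: ∂π_i/∂q_i = a - 2q_i - q_j = 0
Reaction function: q_i = (422 - q_j)/2
Symmetry: q* = 422/3 = 140.67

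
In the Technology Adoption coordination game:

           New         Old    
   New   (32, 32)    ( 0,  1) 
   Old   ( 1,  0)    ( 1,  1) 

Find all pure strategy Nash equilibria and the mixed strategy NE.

Pure NE: (New, New) and (Old, Old); Mixed NE: p = 0.0312, q = 0.0312

Work:
Check pure NE:
(New, New): (32, 32) - no unilateral deviation beneficial
(Old, Old): (1, 1) - no unilateral deviation beneficial
Mixed NE: P1 plays New with p = 0.0312, P2 plays New with q = 0.0312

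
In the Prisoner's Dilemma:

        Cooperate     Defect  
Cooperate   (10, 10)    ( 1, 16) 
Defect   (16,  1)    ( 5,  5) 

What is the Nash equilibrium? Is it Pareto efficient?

(Defect, Defect) is NE; not Pareto efficient

Work:
Defect dominates Cooperate for both players:
If P2 cooperates: Defect (16) > Cooperate (10)
If P2 defects: Defect (5) > Cooperate (1)
NE: (Defect, Defect) with payoff (5, 5)
But (Cooperate, Cooperate) = (10, 10) Pareto dominates (5, 5)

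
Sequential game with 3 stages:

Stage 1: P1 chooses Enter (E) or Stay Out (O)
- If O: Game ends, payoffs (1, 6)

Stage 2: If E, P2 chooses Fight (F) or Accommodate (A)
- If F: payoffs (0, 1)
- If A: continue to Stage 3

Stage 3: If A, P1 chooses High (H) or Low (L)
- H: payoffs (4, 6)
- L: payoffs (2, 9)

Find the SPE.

SPE: (E, A, H); Outcome (4, 6)

Work:
Stage 3: P1 chooses H (4 vs 2)
Stage 2: P2: F->1, A->6 (anticipating H). Choose A
Stage 1: P1: O->1, E->4 (anticipating A, H). Choose E
SPE path: E -> A -> H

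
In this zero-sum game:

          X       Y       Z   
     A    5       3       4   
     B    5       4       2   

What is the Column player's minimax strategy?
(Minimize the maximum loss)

Column should play Y or Z (all achieve the minimum), value = 4

Work:
Column player minimizes Row's maximum payoff:
Column X: max payoff to Row = 5
Column Y: max payoff to Row = 4
Column Z: max payoff to Row = 4
Minimum is 4, achieved by columns Y, Z (tied).
Each of Y or Z is a minimax strategy.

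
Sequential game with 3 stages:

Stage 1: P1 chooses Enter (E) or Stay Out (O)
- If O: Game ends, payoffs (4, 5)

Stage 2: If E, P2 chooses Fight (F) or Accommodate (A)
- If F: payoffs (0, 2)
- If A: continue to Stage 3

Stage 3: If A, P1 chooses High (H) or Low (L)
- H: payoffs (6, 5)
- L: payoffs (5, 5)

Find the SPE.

SPE: (E, A, H); Outcome (6, 5)

Work:
Stage 3: P1 chooses H (6 vs 5)
Stage 2: P2: F->2, A->5 (anticipating H). Choose A
Stage 1: P1: O->4, E->6 (anticipating A, H). Choose E
SPE path: E -> A -> H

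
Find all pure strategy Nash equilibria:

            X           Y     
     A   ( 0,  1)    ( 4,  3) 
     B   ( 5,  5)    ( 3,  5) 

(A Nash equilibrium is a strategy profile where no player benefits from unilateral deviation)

Nash equilibrium: (A, Y), (B, X)

Work:
Best responses:
  P1 vs X: payoffs [0, 5] → best response B (payoff 5)
  P1 vs Y: payoffs [4, 3] → best response A (payoff 4)
  P2 vs A: payoffs [1, 3] → best response Y (payoff 3)
  P2 vs B: payoffs [5, 5] → best response X/Y (payoff 5)
Mutual best responses: (A,Y), (B,X) → Nash equilibria.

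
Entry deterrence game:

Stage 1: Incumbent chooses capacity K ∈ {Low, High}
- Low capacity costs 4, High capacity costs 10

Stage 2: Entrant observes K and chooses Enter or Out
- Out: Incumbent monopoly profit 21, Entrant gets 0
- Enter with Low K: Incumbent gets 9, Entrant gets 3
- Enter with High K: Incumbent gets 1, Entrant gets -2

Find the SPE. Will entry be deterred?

SPE: (High, Enter|Low, Out|High); Entry deterred. Incumbent net profit = 11

Work:
After Low K: Entrant enters (3 > 0)
After High K: Entrant stays out (-2 < 0)
Incumbent: Low → 9−4=5, High → 21−10=11
Incumbent chooses High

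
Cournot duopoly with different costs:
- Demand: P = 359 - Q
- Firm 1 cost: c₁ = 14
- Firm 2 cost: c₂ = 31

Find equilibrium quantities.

q₁* = 120.67, q₂* = 103.67

Work:
Reaction: q₁ = (359 - 14 - q₂)/2
Reaction: q₂ = (359 - 31 - q₁)/2
Solve simultaneously:
q₁* = (359 - 2×14 + 31)/3 = 120.67
q₂* = (359 - 2×31 + 14)/3 = 103.67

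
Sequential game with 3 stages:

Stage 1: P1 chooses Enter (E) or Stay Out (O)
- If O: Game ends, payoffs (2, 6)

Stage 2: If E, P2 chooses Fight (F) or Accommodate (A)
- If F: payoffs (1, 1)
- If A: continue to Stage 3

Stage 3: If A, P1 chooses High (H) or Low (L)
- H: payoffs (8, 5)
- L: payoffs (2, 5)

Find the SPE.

SPE: (E, A, H); Outcome (8, 5)

Work:
Stage 3: P1 chooses H (8 vs 2)
Stage 2: P2: F->1, A->5 (anticipating H). Choose A
Stage 1: P1: O->2, E->8 (anticipating A, H). Choose E
SPE path: E -> A -> H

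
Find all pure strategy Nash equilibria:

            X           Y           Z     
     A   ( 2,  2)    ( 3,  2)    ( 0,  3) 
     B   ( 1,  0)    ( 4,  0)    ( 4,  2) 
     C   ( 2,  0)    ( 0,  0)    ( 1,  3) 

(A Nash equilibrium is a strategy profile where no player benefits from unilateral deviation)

Nash equilibrium: (B, Z)

Work:
Best responses:
  P1 vs X: payoffs [2, 1, 2] → best response A/C (payoff 2)
  P1 vs Y: payoffs [3, 4, 0] → best response B (payoff 4)
  P1 vs Z: payoffs [0, 4, 1] → best response B (payoff 4)
  P2 vs A: payoffs [2, 2, 3] → best response Z (payoff 3)
  P2 vs B: payoffs [0, 0, 2] → best response Z (payoff 2)
  P2 vs C: payoffs [0, 0, 3] → best response Z (payoff 3)
Mutual best responses: (B,Z) → Nash equilibria.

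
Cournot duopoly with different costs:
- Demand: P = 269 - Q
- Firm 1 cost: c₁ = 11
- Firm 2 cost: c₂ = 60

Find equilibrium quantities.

q₁* = 102.33, q₂* = 53.33

Work:
Reaction: q₁ = (269 - 11 - q₂)/2
Reaction: q₂ = (269 - 60 - q₁)/2
Solve simultaneously:
q₁* = (269 - 2×11 + 60)/3 = 102.33
q₂* = (269 - 2×60 + 11)/3 = 53.33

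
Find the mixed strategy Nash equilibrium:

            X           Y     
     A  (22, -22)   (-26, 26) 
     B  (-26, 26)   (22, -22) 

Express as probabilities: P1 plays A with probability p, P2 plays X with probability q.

p = 0.5, q = 0.5

Work:
Find probabilities that make opponent indifferent:
P2 chooses q to make P1 indifferent between A and B
P1 chooses p to make P2 indifferent between X and Y
Mixed NE: P1 plays (A: 0.5, B: 0.5), P2 plays (X: 0.5, Y: 0.5)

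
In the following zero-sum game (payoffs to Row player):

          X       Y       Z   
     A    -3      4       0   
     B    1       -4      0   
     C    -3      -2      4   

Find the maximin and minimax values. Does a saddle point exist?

Maximin = -3, Minimax = 1, Saddle: False

Work:
Row minimums: [-3, -4, -3] → maximin = -3
Column maximums: [1, 4, 4] → minimax = 1
No saddle point (maximin ≠ minimax). Mixed strategy needed.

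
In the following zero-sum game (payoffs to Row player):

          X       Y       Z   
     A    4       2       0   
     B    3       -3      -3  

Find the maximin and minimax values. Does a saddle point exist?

Maximin = 0, Minimax = 0, Saddle: True

Work:
Row minimums: [0, -3] → maximin = 0
Column maximums: [4, 2, 0] → minimax = 0
Saddle point exists! Game value = 0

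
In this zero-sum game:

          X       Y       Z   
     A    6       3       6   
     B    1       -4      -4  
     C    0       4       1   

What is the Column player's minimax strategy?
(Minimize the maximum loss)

Column should play Y, value = 4

Work:
Column player minimizes Row's maximum payoff:
Column X: max payoff to Row = 6
Column Y: max payoff to Row = 4
Column Z: max payoff to Row = 6
Minimum is 4, achieved by column Y.
Minimax strategy: Y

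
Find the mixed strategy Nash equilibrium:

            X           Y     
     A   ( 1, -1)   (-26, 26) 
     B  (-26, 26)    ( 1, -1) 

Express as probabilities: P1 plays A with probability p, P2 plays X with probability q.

p = 0.5, q = 0.5

Work:
Find probabilities that make opponent indifferent:
P2 chooses q to make P1 indifferent between A and B
P1 chooses p to make P2 indifferent between X and Y
Mixed NE: P1 plays (A: 0.5, B: 0.5), P2 plays (X: 0.5, Y: 0.5)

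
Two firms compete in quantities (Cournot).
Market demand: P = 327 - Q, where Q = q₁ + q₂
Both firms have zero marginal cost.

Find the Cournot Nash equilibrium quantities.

q₁* = q₂* = 109.0; P* = 109.0

Work:
Profit: π_i = P·q_i = (a - q_i - q_j)·q_i
FOC: ∂π_i/∂q_i = a - 2q_i - q_j = 0
Reaction function: q_i = (327 - q_j)/2
Symmetry: q* = 327/3 = 109.0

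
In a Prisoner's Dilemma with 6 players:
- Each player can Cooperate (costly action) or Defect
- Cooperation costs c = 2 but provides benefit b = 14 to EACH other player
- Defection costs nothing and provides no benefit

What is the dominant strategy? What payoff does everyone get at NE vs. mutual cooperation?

Dominant: Defect; NE payoff = 0; Coop payoff = 68

Work:
Defect dominates (saves cost c = 2, benefit to others is external)
NE: All defect → everyone gets 0
If all cooperate: each receives (5)×14 - 2 = 68
Social dilemma: 68 > 0 but NE gives 0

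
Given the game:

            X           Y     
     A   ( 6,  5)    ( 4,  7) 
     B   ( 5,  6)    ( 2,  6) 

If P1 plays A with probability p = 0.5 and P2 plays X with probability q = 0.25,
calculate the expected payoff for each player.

E[P1] = 3.625, E[P2] = 6.25

Work:
E[P1] = p·q·π₁(A,X) + p·(1-q)·π₁(A,Y) + (1-p)·q·π₁(B,X) + (1-p)·(1-q)·π₁(B,Y)
= 0.5·0.25·6 + 0.5·0.75·4 + 0.5·0.25·5 + 0.5·0.75·2
= 3.625

E[P2] = 6.25 (similar calculation)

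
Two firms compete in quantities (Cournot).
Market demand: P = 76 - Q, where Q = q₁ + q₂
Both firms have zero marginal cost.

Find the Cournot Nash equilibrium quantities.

q₁* = q₂* = 25.33; P* = 25.33

Work:
Profit: π_i = P·q_i = (a - q_i - q_j)·q_i
FOC: ∂π_i/∂q_i = a - 2q_i - q_j = 0
Reaction function: q_i = (76 - q_j)/2
Symmetry: q* = 76/3 = 25.33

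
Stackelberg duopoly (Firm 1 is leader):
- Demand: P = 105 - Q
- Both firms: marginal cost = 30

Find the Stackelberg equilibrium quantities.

q₁* (leader) = 37.5, q₂* (follower) = 18.75

Work:
Follower's reaction: q₂ = (a - c - q₁)/2
Leader substitutes: π₁ = q₁·(a - q₁ - (a-c-q₁)/2 - c)
FOC: q₁* = (105 - 30)/2 = 37.50
Then: q₂* = (105 - 30 - 37.5)/2 = 18.75
Leader has first-mover advantage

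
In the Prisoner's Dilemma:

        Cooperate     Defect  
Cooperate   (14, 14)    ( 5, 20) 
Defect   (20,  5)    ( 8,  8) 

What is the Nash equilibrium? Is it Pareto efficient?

(Defect, Defect) is NE; not Pareto efficient

Work:
Defect dominates Cooperate for both players:
If P2 cooperates: Defect (20) > Cooperate (14)
If P2 defects: Defect (8) > Cooperate (5)
NE: (Defect, Defect) with payoff (8, 8)
But (Cooperate, Cooperate) = (14, 14) Pareto dominates (8, 8)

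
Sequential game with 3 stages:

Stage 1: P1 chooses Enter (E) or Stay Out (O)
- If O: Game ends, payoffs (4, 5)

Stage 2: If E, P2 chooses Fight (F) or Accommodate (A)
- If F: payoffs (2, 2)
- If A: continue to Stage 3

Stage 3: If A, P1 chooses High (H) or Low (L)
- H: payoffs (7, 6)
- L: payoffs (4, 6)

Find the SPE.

SPE: (E, A, H); Outcome (7, 6)

Work:
Stage 3: P1 chooses H (7 vs 4)
Stage 2: P2: F->2, A->6 (anticipating H). Choose A
Stage 1: P1: O->4, E->7 (anticipating A, H). Choose E
SPE path: E -> A -> H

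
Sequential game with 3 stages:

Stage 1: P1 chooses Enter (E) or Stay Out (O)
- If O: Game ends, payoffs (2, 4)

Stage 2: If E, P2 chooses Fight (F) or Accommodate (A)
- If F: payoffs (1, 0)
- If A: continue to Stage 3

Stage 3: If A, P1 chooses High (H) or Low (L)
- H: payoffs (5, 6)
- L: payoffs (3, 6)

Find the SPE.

SPE: (E, A, H); Outcome (5, 6)

Work:
Stage 3: P1 chooses H (5 vs 3)
Stage 2: P2: F->0, A->6 (anticipating H). Choose A
Stage 1: P1: O->2, E->5 (anticipating A, H). Choose E
SPE path: E -> A -> H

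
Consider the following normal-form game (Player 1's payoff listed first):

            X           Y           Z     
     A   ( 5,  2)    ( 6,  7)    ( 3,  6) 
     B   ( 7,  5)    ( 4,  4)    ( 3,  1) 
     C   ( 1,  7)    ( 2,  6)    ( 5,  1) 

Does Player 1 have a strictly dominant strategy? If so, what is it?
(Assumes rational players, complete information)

No strictly dominant strategy exists for Player 1

Work:
A strategy strictly dominates another if it gives a strictly higher payoff against every opponent action. Compare each pair of P1's strategies column-by-column:
  A vs B: [5 vs 7, 6 vs 4, 3 vs 3] → A does not strictly dominate B (column X: 5 ≤ 7)
  A vs C: [5 vs 1, 6 vs 2, 3 vs 5] → A does not strictly dominate C (column Z: 3 ≤ 5)
  B vs A: [7 vs 5, 4 vs 6, 3 vs 3] → B does not strictly dominate A (column Y: 4 ≤ 6)
  B vs C: [7 vs 1, 4 vs 2, 3 vs 5] → B does not strictly dominate C (column Z: 3 ≤ 5)
  C vs A: [1 vs 5, 2 vs 6, 5 vs 3] → C does not strictly dominate A (column X: 1 ≤ 5)
  C vs B: [1 vs 7, 2 vs 4, 5 vs 3] → C does not strictly dominate B (column X: 1 ≤ 7)
No single strategy strictly dominates all others → no strictly dominant strategy.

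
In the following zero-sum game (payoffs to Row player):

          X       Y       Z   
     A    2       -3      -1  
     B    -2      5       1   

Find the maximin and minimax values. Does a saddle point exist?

Maximin = -2, Minimax = 1, Saddle: False

Work:
Row minimums: [-3, -2] → maximin = -2
Column maximums: [2, 5, 1] → minimax = 1
No saddle point (maximin ≠ minimax). Mixed strategy needed.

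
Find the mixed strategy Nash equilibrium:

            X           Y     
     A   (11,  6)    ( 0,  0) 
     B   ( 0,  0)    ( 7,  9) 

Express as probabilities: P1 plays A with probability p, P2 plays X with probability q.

p = 0.6, q = 0.3889

Work:
Find probabilities that make opponent indifferent:
P2 chooses q to make P1 indifferent between A and B
P1 chooses p to make P2 indifferent between X and Y
Mixed NE: P1 plays (A: 0.6, B: 0.4), P2 plays (X: 0.3889, Y: 0.6111)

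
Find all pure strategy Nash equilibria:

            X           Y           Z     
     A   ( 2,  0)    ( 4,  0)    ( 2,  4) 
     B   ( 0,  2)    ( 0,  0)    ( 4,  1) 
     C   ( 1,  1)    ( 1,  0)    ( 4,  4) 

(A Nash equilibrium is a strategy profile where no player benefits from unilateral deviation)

Nash equilibrium: (C, Z)

Work:
Best responses:
  P1 vs X: payoffs [2, 0, 1] → best response A (payoff 2)
  P1 vs Y: payoffs [4, 0, 1] → best response A (payoff 4)
  P1 vs Z: payoffs [2, 4, 4] → best response B/C (payoff 4)
  P2 vs A: payoffs [0, 0, 4] → best response Z (payoff 4)
  P2 vs B: payoffs [2, 0, 1] → best response X (payoff 2)
  P2 vs C: payoffs [1, 0, 4] → best response Z (payoff 4)
Mutual best responses: (C,Z) → Nash equilibria.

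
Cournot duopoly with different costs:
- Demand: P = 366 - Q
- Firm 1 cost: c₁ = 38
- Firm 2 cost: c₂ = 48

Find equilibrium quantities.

q₁* = 112.67, q₂* = 102.67

Work:
Reaction: q₁ = (366 - 38 - q₂)/2
Reaction: q₂ = (366 - 48 - q₁)/2
Solve simultaneously:
q₁* = (366 - 2×38 + 48)/3 = 112.67
q₂* = (366 - 2×48 + 38)/3 = 102.67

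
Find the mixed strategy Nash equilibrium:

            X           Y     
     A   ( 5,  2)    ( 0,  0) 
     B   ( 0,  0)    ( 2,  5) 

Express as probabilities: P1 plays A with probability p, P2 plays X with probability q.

p = 0.7143, q = 0.2857

Work:
Find probabilities that make opponent indifferent:
P2 chooses q to make P1 indifferent between A and B
P1 chooses p to make P2 indifferent between X and Y
Mixed NE: P1 plays (A: 0.7143, B: 0.2857), P2 plays (X: 0.2857, Y: 0.7143)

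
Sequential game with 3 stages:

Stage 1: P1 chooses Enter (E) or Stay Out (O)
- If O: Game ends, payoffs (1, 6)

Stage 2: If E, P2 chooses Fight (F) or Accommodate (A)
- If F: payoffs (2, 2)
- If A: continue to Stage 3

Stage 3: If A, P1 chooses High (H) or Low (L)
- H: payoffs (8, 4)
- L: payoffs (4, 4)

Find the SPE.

SPE: (E, A, H); Outcome (8, 4)

Work:
Stage 3: P1 chooses H (8 vs 4)
Stage 2: P2: F->2, A->4 (anticipating H). Choose A
Stage 1: P1: O->1, E->8 (anticipating A, H). Choose E
SPE path: E -> A -> H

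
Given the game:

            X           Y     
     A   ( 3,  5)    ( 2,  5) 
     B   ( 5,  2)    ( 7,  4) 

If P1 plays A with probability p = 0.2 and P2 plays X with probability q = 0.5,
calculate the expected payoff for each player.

E[P1] = 5.3, E[P2] = 3.4

Work:
E[P1] = p·q·π₁(A,X) + p·(1-q)·π₁(A,Y) + (1-p)·q·π₁(B,X) + (1-p)·(1-q)·π₁(B,Y)
= 0.2·0.5·3 + 0.2·0.5·2 + 0.8·0.5·5 + 0.8·0.5·7
= 5.3

E[P2] = 3.4 (similar calculation)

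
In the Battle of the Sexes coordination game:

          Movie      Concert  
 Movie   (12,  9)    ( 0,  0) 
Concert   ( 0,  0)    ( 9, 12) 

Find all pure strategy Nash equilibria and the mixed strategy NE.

Pure NE: (Movie, Movie) and (Concert, Concert); Mixed NE: p = 0.5714, q = 0.4286

Work:
Check pure NE:
(Movie, Movie): (12, 9) - no unilateral deviation beneficial
(Concert, Concert): (9, 12) - no unilateral deviation beneficial
Mixed NE: P1 plays Movie with p = 0.5714, P2 plays Movie with q = 0.4286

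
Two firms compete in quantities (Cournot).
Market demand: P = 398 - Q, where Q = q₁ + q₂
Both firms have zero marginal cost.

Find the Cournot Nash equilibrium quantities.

q₁* = q₂* = 132.67; P* = 132.67

Work:
Profit: π_i = P·q_i = (a - q_i - q_j)·q_i
FOC: ∂π_i/∂q_i = a - 2q_i - q_j = 0
Reaction function: q_i = (398 - q_j)/2
Symmetry: q* = 398/3 = 132.67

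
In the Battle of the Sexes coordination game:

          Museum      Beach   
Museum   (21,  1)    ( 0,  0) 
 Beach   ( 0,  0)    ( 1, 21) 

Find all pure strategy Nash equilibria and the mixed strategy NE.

Pure NE: (Museum, Museum) and (Beach, Beach); Mixed NE: p = 0.9545, q = 0.0455

Work:
Check pure NE:
(Museum, Museum): (21, 1) - no unilateral deviation beneficial
(Beach, Beach): (1, 21) - no unilateral deviation beneficial
Mixed NE: P1 plays Museum with p = 0.9545, P2 plays Museum with q = 0.0455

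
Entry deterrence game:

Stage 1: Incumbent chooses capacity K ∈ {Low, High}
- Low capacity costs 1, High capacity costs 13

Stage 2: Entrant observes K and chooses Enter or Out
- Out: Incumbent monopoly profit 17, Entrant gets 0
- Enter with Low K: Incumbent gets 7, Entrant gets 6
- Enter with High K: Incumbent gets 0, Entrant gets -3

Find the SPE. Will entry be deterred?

SPE: (Low, Enter|Low, Out|High); Entry not deterred. Incumbent net profit = 6, Entrant gets 6

Work:
After Low K: Entrant enters (6 > 0)
After High K: Entrant stays out (-3 < 0)
Incumbent: Low → 7−1=6, High → 17−13=4
Incumbent chooses Low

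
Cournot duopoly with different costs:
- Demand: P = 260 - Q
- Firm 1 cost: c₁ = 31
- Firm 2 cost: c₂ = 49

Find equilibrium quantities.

q₁* = 82.33, q₂* = 64.33

Work:
Reaction: q₁ = (260 - 31 - q₂)/2
Reaction: q₂ = (260 - 49 - q₁)/2
Solve simultaneously:
q₁* = (260 - 2×31 + 49)/3 = 82.33
q₂* = (260 - 2×49 + 31)/3 = 64.33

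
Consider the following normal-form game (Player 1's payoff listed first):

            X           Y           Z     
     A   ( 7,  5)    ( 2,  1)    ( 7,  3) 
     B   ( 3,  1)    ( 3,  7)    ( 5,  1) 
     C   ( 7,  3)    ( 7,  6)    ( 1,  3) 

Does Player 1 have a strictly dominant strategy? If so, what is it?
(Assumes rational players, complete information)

No strictly dominant strategy exists for Player 1

Work:
A strategy strictly dominates another if it gives a strictly higher payoff against every opponent action. Compare each pair of P1's strategies column-by-column:
  A vs B: [7 vs 3, 2 vs 3, 7 vs 5] → A does not strictly dominate B (column Y: 2 ≤ 3)
  A vs C: [7 vs 7, 2 vs 7, 7 vs 1] → A does not strictly dominate C (column X: 7 ≤ 7)
  B vs A: [3 vs 7, 3 vs 2, 5 vs 7] → B does not strictly dominate A (column X: 3 ≤ 7)
  B vs C: [3 vs 7, 3 vs 7, 5 vs 1] → B does not strictly dominate C (column X: 3 ≤ 7)
  C vs A: [7 vs 7, 7 vs 2, 1 vs 7] → C does not strictly dominate A (column X: 7 ≤ 7)
  C vs B: [7 vs 3, 7 vs 3, 1 vs 5] → C does not strictly dominate B (column Z: 1 ≤ 5)
No single strategy strictly dominates all others → no strictly dominant strategy.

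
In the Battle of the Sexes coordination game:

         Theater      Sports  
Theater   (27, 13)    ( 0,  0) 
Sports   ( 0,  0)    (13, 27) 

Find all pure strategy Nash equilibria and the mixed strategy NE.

Pure NE: (Theater, Theater) and (Sports, Sports); Mixed NE: p = 0.675, q = 0.325

Work:
Check pure NE:
(Theater, Theater): (27, 13) - no unilateral deviation beneficial
(Sports, Sports): (13, 27) - no unilateral deviation beneficial
Mixed NE: P1 plays Theater with p = 0.675, P2 plays Theater with q = 0.325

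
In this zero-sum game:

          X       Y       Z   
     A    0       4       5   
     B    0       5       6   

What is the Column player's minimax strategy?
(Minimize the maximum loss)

Column should play X, value = 0

Work:
Column player minimizes Row's maximum payoff:
Column X: max payoff to Row = 0
Column Y: max payoff to Row = 5
Column Z: max payoff to Row = 6
Minimum is 0, achieved by column X.
Minimax strategy: X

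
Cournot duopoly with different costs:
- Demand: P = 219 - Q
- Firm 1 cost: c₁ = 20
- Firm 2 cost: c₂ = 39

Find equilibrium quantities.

q₁* = 72.67, q₂* = 53.67

Work:
Reaction: q₁ = (219 - 20 - q₂)/2
Reaction: q₂ = (219 - 39 - q₁)/2
Solve simultaneously:
q₁* = (219 - 2×20 + 39)/3 = 72.67
q₂* = (219 - 2×39 + 20)/3 = 53.67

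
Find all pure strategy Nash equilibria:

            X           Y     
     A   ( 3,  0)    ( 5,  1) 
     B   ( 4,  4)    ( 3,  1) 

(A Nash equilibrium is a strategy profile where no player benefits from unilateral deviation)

Nash equilibrium: (A, Y), (B, X)

Work:
Best responses:
  P1 vs X: payoffs [3, 4] → best response B (payoff 4)
  P1 vs Y: payoffs [5, 3] → best response A (payoff 5)
  P2 vs A: payoffs [0, 1] → best response Y (payoff 1)
  P2 vs B: payoffs [4, 1] → best response X (payoff 4)
Mutual best responses: (A,Y), (B,X) → Nash equilibria.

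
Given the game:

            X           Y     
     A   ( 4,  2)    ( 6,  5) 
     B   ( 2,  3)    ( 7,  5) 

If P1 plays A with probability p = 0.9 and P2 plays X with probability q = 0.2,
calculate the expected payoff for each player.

E[P1] = 5.64, E[P2] = 4.42

Work:
E[P1] = p·q·π₁(A,X) + p·(1-q)·π₁(A,Y) + (1-p)·q·π₁(B,X) + (1-p)·(1-q)·π₁(B,Y)
= 0.9·0.2·4 + 0.9·0.8·6 + 0.1·0.2·2 + 0.1·0.8·7
= 5.64

E[P2] = 4.42 (similar calculation)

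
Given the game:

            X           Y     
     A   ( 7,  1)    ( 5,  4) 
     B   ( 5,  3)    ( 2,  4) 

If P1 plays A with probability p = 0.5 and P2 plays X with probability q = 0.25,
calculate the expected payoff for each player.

E[P1] = 4.125, E[P2] = 3.5

Work:
E[P1] = p·q·π₁(A,X) + p·(1-q)·π₁(A,Y) + (1-p)·q·π₁(B,X) + (1-p)·(1-q)·π₁(B,Y)
= 0.5·0.25·7 + 0.5·0.75·5 + 0.5·0.25·5 + 0.5·0.75·2
= 4.125

E[P2] = 3.5 (similar calculation)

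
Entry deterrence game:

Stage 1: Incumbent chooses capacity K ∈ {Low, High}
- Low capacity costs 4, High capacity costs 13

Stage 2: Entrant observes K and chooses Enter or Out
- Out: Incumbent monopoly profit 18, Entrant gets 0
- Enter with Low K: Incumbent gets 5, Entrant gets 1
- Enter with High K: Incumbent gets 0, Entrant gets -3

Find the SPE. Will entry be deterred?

SPE: (High, Enter|Low, Out|High); Entry deterred. Incumbent net profit = 5

Work:
After Low K: Entrant enters (1 > 0)
After High K: Entrant stays out (-3 < 0)
Incumbent: Low → 5−4=1, High → 18−13=5
Incumbent chooses High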